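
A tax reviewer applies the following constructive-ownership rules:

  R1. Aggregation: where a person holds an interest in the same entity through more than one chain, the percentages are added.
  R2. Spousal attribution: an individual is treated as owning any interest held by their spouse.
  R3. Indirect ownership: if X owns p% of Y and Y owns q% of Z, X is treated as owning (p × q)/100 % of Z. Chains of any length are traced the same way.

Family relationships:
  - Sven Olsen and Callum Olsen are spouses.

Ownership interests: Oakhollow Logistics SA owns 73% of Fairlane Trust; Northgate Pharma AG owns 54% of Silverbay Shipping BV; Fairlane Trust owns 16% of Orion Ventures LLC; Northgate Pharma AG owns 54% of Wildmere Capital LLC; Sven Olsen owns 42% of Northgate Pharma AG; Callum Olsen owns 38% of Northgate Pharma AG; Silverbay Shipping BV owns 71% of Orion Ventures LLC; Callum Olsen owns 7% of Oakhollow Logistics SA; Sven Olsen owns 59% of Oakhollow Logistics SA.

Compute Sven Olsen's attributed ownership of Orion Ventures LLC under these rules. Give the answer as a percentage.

By spousal attribution (R2), Sven Olsen is treated as also owning Callum Olsen's interest in Oakhollow Logistics SA, giving 59% + 7% = 66%.
By spousal attribution (R2), Sven Olsen is treated as also owning Callum Olsen's interest in Northgate Pharma AG, giving 42% + 38% = 80%.
Chain via Oakhollow Logistics SA → Fairlane Trust (R3): 66% × 73% × 16% = 7.7088% of Orion Ventures LLC.
Chain via Northgate Pharma AG → Silverbay Shipping BV (R3): 80% × 54% × 71% = 30.672% of Orion Ventures LLC.
Aggregating (R1): 7.7088% + 30.672% = 38.3808%.

38.3808%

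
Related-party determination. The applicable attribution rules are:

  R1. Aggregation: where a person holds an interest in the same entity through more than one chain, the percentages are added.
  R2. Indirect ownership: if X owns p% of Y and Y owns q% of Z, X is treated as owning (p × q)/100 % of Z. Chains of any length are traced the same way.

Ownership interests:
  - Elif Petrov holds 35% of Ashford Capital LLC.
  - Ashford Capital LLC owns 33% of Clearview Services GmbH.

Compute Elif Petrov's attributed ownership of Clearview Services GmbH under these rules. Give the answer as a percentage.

Chain via Ashford Capital LLC (R2): 35% × 33% = 11.55% of Clearview Services GmbH.

11.55%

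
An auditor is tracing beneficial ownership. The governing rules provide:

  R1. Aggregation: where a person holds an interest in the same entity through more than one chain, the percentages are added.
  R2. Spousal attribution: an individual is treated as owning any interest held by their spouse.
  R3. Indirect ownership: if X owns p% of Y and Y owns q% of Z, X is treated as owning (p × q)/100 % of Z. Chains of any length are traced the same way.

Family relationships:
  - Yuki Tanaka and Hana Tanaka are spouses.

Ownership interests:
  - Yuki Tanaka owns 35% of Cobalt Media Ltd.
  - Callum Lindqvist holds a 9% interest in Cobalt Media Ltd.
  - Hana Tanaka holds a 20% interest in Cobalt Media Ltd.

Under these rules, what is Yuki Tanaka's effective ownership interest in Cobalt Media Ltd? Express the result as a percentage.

55%

By spousal attribution (R2), Yuki Tanaka is treated as also owning Hana Tanaka's interest in Cobalt Media Ltd, giving 35% + 20% = 55%.
Direct interest in Cobalt Media Ltd: 55%.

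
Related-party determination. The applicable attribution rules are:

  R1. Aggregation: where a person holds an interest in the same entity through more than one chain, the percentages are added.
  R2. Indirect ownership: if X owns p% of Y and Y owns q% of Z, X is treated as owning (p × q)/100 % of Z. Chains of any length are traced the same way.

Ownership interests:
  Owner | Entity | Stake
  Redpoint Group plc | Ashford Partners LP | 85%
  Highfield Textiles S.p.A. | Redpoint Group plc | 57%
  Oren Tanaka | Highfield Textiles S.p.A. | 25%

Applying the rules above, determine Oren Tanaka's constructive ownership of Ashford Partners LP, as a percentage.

12.1125%

Chain via Highfield Textiles S.p.A. → Redpoint Group plc (R2): 25% × 57% × 85% = 12.1125% of Ashford Partners LP.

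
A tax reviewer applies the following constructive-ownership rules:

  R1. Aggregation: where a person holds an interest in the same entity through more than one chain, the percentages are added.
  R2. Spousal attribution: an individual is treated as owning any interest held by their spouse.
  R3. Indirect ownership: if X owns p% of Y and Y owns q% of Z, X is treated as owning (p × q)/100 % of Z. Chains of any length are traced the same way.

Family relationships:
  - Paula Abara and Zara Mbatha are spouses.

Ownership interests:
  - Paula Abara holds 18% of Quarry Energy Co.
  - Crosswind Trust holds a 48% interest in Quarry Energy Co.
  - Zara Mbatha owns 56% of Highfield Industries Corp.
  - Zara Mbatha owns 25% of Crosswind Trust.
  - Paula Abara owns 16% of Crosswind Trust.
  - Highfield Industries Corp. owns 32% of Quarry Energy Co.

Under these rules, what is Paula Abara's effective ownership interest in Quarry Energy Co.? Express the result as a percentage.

By spousal attribution (R2), Paula Abara is treated as also owning Zara Mbatha's interest in Crosswind Trust, giving 16% + 25% = 41%.
By spousal attribution (R2), Paula Abara is treated as owning Zara Mbatha's 56% interest in Highfield Industries Corp.
Chain via Crosswind Trust (R3): 41% × 48% = 19.68% of Quarry Energy Co.
Direct interest in Quarry Energy Co: 18%.
Chain via Highfield Industries Corp. (R3): 56% × 32% = 17.92% of Quarry Energy Co.
Aggregating (R1): 19.68% + 18% + 17.92% = 55.6%.

55.6%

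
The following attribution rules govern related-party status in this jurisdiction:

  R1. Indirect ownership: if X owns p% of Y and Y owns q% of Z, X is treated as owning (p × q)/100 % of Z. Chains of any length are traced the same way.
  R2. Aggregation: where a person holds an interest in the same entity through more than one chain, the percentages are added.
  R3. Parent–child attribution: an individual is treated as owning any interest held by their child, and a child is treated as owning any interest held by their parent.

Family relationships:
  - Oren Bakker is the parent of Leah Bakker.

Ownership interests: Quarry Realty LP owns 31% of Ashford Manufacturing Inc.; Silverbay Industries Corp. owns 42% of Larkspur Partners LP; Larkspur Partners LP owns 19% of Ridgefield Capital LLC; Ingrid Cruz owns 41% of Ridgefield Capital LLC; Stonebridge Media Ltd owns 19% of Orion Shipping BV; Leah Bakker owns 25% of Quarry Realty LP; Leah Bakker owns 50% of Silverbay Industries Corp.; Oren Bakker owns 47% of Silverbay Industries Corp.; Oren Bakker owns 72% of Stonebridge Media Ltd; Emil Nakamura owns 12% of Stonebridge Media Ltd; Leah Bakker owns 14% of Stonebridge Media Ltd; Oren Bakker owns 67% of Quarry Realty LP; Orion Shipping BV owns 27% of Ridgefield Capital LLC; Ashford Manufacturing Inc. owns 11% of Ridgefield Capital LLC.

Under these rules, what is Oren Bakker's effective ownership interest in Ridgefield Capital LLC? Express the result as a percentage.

15.2896%

By parent–child attribution (R3), Oren Bakker is treated as also owning Leah Bakker's interest in Silverbay Industries Corp, giving 47% + 50% = 97%.
By parent–child attribution (R3), Oren Bakker is treated as also owning Leah Bakker's interest in Stonebridge Media Ltd, giving 72% + 14% = 86%.
By parent–child attribution (R3), Oren Bakker is treated as also owning Leah Bakker's interest in Quarry Realty LP, giving 67% + 25% = 92%.
Chain via Silverbay Industries Corp. → Larkspur Partners LP (R1): 97% × 42% × 19% = 7.7406% of Ridgefield Capital LLC.
Chain via Stonebridge Media Ltd → Orion Shipping BV (R1): 86% × 19% × 27% = 4.4118% of Ridgefield Capital LLC.
Chain via Quarry Realty LP → Ashford Manufacturing Inc. (R1): 92% × 31% × 11% = 3.1372% of Ridgefield Capital LLC.
Aggregating (R2): 7.7406% + 4.4118% + 3.1372% = 15.2896%.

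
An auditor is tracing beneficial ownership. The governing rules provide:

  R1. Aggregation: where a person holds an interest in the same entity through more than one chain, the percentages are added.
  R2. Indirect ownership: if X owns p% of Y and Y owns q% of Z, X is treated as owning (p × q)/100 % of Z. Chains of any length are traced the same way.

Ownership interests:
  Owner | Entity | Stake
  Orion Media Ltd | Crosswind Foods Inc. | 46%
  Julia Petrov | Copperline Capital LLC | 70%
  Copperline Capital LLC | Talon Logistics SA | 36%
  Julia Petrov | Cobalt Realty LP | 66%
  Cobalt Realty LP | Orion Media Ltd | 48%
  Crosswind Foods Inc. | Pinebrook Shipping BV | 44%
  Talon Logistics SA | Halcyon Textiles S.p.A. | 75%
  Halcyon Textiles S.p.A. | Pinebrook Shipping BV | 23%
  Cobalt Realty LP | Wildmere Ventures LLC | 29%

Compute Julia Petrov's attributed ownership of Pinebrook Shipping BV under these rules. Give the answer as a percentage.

Chain via Cobalt Realty LP → Orion Media Ltd → Crosswind Foods Inc. (R2): 66% × 48% × 46% × 44% = 6.412032% of Pinebrook Shipping BV.
Chain via Copperline Capital LLC → Talon Logistics SA → Halcyon Textiles S.p.A. (R2): 70% × 36% × 75% × 23% = 4.347% of Pinebrook Shipping BV.
Aggregating (R1): 6.412032% + 4.347% = 10.759032%.

10.759032%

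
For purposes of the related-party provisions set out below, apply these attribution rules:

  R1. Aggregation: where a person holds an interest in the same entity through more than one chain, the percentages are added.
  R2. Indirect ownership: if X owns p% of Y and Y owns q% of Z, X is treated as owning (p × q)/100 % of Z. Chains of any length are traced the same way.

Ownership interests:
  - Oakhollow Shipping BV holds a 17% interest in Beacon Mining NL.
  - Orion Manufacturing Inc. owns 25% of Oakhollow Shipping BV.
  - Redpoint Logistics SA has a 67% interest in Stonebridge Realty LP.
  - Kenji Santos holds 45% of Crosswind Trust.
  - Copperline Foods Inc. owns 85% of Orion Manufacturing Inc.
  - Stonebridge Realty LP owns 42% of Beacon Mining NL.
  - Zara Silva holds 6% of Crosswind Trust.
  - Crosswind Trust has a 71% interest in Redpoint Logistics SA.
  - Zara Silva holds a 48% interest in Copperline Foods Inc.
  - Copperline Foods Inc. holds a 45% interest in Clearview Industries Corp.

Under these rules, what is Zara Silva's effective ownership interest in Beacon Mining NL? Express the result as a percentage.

Chain via Crosswind Trust → Redpoint Logistics SA → Stonebridge Realty LP (R2): 6% × 71% × 67% × 42% = 1.198764% of Beacon Mining NL.
Chain via Copperline Foods Inc. → Orion Manufacturing Inc. → Oakhollow Shipping BV (R2): 48% × 85% × 25% × 17% = 1.734% of Beacon Mining NL.
Aggregating (R1): 1.198764% + 1.734% = 2.932764%.

2.932764%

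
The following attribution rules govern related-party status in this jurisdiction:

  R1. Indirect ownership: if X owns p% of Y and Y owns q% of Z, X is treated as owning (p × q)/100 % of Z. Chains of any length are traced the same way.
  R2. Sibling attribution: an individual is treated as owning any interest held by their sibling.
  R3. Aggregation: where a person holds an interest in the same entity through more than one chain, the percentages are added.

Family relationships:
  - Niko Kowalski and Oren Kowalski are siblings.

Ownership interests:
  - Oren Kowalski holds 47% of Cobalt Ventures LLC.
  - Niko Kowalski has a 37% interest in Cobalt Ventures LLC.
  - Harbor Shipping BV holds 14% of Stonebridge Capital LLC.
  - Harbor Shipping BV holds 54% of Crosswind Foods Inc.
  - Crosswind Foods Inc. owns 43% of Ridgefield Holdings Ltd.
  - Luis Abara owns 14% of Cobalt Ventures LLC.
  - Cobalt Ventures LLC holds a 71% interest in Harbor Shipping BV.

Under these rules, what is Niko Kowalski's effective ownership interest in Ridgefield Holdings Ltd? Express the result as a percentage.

13.848408%

By sibling attribution (R2), Niko Kowalski is treated as also owning Oren Kowalski's interest in Cobalt Ventures LLC, giving 37% + 47% = 84%.
Chain via Cobalt Ventures LLC → Harbor Shipping BV → Crosswind Foods Inc. (R1): 84% × 71% × 54% × 43% = 13.848408% of Ridgefield Holdings Ltd.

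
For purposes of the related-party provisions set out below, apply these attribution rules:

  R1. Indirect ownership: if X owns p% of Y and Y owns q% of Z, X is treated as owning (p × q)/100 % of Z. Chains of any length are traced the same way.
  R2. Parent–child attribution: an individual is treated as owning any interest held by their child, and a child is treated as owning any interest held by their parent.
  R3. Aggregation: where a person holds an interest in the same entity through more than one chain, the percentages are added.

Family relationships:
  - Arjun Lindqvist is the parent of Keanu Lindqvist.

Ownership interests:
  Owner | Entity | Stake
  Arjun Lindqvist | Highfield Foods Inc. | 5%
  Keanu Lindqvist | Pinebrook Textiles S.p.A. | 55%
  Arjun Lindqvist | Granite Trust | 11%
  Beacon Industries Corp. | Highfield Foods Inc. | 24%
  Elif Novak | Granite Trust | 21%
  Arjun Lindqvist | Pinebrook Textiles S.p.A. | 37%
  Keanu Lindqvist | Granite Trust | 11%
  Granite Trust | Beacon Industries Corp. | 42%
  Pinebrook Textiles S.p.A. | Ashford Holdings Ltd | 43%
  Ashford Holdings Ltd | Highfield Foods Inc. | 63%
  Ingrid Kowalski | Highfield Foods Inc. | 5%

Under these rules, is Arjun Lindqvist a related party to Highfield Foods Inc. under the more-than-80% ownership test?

No

By parent–child attribution (R2), Arjun Lindqvist is treated as also owning Keanu Lindqvist's interest in Pinebrook Textiles S.p.A, giving 37% + 55% = 92%.
By parent–child attribution (R2), Arjun Lindqvist is treated as also owning Keanu Lindqvist's interest in Granite Trust, giving 11% + 11% = 22%.
Chain via Pinebrook Textiles S.p.A. → Ashford Holdings Ltd (R1): 92% × 43% × 63% = 24.9228% of Highfield Foods Inc.
Chain via Granite Trust → Beacon Industries Corp. (R1): 22% × 42% × 24% = 2.2176% of Highfield Foods Inc.
Direct interest in Highfield Foods Inc: 5%.
Aggregating (R3): 24.9228% + 2.2176% + 5% = 32.1404%.
32.1404% does not exceed the 80% threshold, so Arjun is not a related party to Highfield Foods Inc.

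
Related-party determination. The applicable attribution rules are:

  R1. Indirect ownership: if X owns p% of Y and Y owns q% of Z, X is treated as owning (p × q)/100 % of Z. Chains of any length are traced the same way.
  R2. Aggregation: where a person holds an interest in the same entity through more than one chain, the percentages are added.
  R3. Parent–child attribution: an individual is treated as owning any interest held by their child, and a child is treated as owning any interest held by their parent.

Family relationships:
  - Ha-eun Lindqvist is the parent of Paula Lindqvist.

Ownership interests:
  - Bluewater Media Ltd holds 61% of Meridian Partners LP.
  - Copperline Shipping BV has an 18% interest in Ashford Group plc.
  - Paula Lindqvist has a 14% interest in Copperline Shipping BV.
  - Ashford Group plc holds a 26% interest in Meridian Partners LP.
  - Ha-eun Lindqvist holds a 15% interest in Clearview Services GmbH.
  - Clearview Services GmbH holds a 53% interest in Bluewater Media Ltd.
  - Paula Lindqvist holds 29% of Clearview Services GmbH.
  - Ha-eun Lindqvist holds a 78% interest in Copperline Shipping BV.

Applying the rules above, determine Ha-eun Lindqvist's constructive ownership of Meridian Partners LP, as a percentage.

By parent–child attribution (R3), Ha-eun Lindqvist is treated as also owning Paula Lindqvist's interest in Copperline Shipping BV, giving 78% + 14% = 92%.
By parent–child attribution (R3), Ha-eun Lindqvist is treated as also owning Paula Lindqvist's interest in Clearview Services GmbH, giving 15% + 29% = 44%.
Chain via Copperline Shipping BV → Ashford Group plc (R1): 92% × 18% × 26% = 4.3056% of Meridian Partners LP.
Chain via Clearview Services GmbH → Bluewater Media Ltd (R1): 44% × 53% × 61% = 14.2252% of Meridian Partners LP.
Aggregating (R2): 4.3056% + 14.2252% = 18.5308%.

18.5308%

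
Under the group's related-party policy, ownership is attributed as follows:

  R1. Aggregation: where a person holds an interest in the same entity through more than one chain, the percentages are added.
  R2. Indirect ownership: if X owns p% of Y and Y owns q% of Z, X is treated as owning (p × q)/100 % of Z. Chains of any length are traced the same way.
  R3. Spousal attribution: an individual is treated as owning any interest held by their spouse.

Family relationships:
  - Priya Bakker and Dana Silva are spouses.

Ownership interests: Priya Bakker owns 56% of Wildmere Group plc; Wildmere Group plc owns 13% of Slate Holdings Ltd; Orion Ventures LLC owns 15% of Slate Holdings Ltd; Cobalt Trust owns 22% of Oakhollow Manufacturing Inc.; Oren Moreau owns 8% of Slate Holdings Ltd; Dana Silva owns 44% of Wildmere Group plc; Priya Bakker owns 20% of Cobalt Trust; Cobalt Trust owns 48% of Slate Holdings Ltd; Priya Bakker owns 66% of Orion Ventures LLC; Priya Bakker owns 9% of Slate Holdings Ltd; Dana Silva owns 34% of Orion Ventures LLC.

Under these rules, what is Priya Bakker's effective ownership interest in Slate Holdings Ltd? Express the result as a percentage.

By spousal attribution (R3), Priya Bakker is treated as also owning Dana Silva's interest in Wildmere Group plc, giving 56% + 44% = 100%.
By spousal attribution (R3), Priya Bakker is treated as also owning Dana Silva's interest in Orion Ventures LLC, giving 66% + 34% = 100%.
Chain via Wildmere Group plc (R2): 100% × 13% = 13% of Slate Holdings Ltd.
Chain via Cobalt Trust (R2): 20% × 48% = 9.6% of Slate Holdings Ltd.
Chain via Orion Ventures LLC (R2): 100% × 15% = 15% of Slate Holdings Ltd.
Direct interest in Slate Holdings Ltd: 9%.
Aggregating (R1): 13% + 9.6% + 15% + 9% = 46.6%.

46.6%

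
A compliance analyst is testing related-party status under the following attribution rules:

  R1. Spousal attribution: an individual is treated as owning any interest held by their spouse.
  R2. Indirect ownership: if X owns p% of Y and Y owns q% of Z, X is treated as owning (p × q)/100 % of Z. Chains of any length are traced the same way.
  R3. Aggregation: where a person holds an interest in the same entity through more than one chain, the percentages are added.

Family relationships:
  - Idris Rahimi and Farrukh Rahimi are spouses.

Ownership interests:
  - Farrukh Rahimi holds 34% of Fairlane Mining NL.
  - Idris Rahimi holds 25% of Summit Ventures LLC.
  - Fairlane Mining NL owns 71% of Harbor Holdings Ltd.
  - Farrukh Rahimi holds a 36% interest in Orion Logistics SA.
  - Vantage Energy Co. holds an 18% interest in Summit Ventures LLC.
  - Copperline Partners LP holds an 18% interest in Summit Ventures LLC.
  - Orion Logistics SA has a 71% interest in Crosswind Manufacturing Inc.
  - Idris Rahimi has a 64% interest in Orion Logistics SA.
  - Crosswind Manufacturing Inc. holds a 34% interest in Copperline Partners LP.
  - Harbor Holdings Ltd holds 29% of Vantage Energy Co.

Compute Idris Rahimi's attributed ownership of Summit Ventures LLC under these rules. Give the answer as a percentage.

By spousal attribution (R1), Idris Rahimi is treated as also owning Farrukh Rahimi's interest in Orion Logistics SA, giving 64% + 36% = 100%.
By spousal attribution (R1), Idris Rahimi is treated as owning Farrukh Rahimi's 34% interest in Fairlane Mining NL.
Chain via Orion Logistics SA → Crosswind Manufacturing Inc. → Copperline Partners LP (R2): 100% × 71% × 34% × 18% = 4.3452% of Summit Ventures LLC.
Direct interest in Summit Ventures LLC: 25%.
Chain via Fairlane Mining NL → Harbor Holdings Ltd → Vantage Energy Co. (R2): 34% × 71% × 29% × 18% = 1.260108% of Summit Ventures LLC.
Aggregating (R3): 4.3452% + 25% + 1.260108% = 30.605308%.

30.605308%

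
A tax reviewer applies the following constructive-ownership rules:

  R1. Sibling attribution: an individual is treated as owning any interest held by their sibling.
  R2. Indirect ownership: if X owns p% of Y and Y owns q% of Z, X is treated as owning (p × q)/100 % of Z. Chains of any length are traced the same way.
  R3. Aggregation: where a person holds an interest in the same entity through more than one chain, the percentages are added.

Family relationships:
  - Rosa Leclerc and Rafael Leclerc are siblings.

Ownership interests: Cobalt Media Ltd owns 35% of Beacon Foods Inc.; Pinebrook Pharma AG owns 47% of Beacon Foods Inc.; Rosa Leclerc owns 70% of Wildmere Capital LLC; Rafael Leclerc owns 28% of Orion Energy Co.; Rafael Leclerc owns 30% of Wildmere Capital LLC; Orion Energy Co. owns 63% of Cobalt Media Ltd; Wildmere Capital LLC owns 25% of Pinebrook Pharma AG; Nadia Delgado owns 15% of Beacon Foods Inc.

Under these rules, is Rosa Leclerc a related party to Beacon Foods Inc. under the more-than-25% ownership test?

No

By sibling attribution (R1), Rosa Leclerc is treated as also owning Rafael Leclerc's interest in Wildmere Capital LLC, giving 70% + 30% = 100%.
By sibling attribution (R1), Rosa Leclerc is treated as owning Rafael Leclerc's 28% interest in Orion Energy Co.
Chain via Wildmere Capital LLC → Pinebrook Pharma AG (R2): 100% × 25% × 47% = 11.75% of Beacon Foods Inc.
Chain via Orion Energy Co. → Cobalt Media Ltd (R2): 28% × 63% × 35% = 6.174% of Beacon Foods Inc.
Aggregating (R3): 11.75% + 6.174% = 17.924%.
17.924% does not exceed the 25% threshold, so Rosa is not a related party to Beacon Foods Inc.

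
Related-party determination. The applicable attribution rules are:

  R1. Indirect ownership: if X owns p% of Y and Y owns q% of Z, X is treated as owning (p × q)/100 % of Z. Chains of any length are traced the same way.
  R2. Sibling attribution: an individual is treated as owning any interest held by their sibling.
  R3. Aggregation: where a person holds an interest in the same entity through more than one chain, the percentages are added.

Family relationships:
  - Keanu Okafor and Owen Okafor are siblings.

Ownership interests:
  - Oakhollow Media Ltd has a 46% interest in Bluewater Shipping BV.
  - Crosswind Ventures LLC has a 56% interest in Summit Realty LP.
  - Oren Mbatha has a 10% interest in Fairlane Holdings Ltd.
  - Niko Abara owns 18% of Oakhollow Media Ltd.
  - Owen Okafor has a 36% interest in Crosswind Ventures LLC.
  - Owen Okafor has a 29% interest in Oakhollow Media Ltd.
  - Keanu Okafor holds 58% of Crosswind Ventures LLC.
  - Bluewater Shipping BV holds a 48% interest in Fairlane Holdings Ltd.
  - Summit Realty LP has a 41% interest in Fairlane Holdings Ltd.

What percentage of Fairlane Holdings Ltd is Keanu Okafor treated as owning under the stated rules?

By sibling attribution (R2), Keanu Okafor is treated as also owning Owen Okafor's interest in Crosswind Ventures LLC, giving 58% + 36% = 94%.
By sibling attribution (R2), Keanu Okafor is treated as owning Owen Okafor's 29% interest in Oakhollow Media Ltd.
Chain via Crosswind Ventures LLC → Summit Realty LP (R1): 94% × 56% × 41% = 21.5824% of Fairlane Holdings Ltd.
Chain via Oakhollow Media Ltd → Bluewater Shipping BV (R1): 29% × 46% × 48% = 6.4032% of Fairlane Holdings Ltd.
Aggregating (R3): 21.5824% + 6.4032% = 27.9856%.

27.9856%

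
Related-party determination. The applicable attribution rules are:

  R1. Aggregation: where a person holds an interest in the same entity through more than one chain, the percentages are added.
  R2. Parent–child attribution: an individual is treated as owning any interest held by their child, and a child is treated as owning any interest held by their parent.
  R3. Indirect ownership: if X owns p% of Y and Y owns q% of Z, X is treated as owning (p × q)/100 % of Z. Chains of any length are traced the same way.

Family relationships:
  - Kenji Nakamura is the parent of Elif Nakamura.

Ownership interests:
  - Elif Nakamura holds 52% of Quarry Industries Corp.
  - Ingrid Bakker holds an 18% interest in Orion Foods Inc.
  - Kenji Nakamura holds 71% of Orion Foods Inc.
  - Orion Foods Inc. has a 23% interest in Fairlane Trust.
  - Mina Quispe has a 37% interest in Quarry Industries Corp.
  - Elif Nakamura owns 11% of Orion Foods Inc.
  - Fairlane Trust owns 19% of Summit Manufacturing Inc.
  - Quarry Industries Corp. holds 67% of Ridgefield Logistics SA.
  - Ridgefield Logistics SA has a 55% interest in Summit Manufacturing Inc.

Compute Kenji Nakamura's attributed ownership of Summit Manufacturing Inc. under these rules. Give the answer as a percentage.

22.7454%

By parent–child attribution (R2), Kenji Nakamura is treated as also owning Elif Nakamura's interest in Orion Foods Inc, giving 71% + 11% = 82%.
By parent–child attribution (R2), Kenji Nakamura is treated as owning Elif Nakamura's 52% interest in Quarry Industries Corp.
Chain via Orion Foods Inc. → Fairlane Trust (R3): 82% × 23% × 19% = 3.5834% of Summit Manufacturing Inc.
Chain via Quarry Industries Corp. → Ridgefield Logistics SA (R3): 52% × 67% × 55% = 19.162% of Summit Manufacturing Inc.
Aggregating (R1): 3.5834% + 19.162% = 22.7454%.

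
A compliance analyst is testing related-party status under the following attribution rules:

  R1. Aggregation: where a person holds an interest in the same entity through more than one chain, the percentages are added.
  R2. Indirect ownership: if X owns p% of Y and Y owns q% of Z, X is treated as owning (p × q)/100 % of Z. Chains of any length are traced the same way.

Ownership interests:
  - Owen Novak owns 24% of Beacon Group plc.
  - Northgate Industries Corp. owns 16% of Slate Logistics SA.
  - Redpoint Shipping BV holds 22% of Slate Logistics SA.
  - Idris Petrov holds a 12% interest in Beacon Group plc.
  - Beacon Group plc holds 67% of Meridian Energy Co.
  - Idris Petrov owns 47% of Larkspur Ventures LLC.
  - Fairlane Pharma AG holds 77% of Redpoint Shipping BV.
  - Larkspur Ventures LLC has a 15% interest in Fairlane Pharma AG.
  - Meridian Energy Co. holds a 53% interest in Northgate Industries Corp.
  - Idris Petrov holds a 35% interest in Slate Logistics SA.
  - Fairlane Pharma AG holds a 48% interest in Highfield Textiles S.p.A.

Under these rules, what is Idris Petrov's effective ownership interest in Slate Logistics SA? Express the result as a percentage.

Chain via Beacon Group plc → Meridian Energy Co. → Northgate Industries Corp. (R2): 12% × 67% × 53% × 16% = 0.681792% of Slate Logistics SA.
Chain via Larkspur Ventures LLC → Fairlane Pharma AG → Redpoint Shipping BV (R2): 47% × 15% × 77% × 22% = 1.19427% of Slate Logistics SA.
Direct interest in Slate Logistics SA: 35%.
Aggregating (R1): 0.681792% + 1.19427% + 35% = 36.876062%.

36.876062%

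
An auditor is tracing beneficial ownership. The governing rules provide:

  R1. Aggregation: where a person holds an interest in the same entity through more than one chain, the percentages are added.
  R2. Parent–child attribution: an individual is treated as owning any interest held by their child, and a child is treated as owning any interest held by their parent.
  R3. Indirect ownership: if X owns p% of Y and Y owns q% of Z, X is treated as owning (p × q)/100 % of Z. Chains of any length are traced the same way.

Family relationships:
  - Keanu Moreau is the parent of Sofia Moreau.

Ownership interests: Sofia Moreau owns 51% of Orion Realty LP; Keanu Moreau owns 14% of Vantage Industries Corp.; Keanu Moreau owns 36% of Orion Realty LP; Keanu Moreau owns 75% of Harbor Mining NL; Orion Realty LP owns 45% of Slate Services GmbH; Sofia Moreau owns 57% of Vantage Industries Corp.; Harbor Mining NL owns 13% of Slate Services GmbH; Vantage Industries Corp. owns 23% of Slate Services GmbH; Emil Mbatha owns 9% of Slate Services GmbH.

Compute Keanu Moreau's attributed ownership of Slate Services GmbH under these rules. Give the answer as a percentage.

By parent–child attribution (R2), Keanu Moreau is treated as also owning Sofia Moreau's interest in Vantage Industries Corp, giving 14% + 57% = 71%.
By parent–child attribution (R2), Keanu Moreau is treated as also owning Sofia Moreau's interest in Orion Realty LP, giving 36% + 51% = 87%.
Chain via Vantage Industries Corp. (R3): 71% × 23% = 16.33% of Slate Services GmbH.
Chain via Orion Realty LP (R3): 87% × 45% = 39.15% of Slate Services GmbH.
Chain via Harbor Mining NL (R3): 75% × 13% = 9.75% of Slate Services GmbH.
Aggregating (R1): 16.33% + 39.15% + 9.75% = 65.23%.

65.23%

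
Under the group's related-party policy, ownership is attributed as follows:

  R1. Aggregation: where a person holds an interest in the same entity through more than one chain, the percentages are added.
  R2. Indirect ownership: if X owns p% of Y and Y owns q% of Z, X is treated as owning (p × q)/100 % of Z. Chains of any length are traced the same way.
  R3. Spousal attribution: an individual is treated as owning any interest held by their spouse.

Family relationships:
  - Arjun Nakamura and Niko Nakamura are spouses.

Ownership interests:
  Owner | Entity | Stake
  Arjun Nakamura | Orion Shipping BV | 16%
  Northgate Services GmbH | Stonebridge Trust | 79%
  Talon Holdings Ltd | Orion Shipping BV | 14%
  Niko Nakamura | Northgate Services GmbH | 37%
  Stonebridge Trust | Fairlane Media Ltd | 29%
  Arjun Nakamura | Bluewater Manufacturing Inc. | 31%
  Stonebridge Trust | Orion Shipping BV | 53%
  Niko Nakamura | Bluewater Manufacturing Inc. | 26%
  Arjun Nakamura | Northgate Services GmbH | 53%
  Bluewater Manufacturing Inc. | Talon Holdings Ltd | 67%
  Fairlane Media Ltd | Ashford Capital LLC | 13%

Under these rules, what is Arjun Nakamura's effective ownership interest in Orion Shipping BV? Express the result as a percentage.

59.0296%

By spousal attribution (R3), Arjun Nakamura is treated as also owning Niko Nakamura's interest in Bluewater Manufacturing Inc, giving 31% + 26% = 57%.
By spousal attribution (R3), Arjun Nakamura is treated as also owning Niko Nakamura's interest in Northgate Services GmbH, giving 53% + 37% = 90%.
Chain via Bluewater Manufacturing Inc. → Talon Holdings Ltd (R2): 57% × 67% × 14% = 5.3466% of Orion Shipping BV.
Chain via Northgate Services GmbH → Stonebridge Trust (R2): 90% × 79% × 53% = 37.683% of Orion Shipping BV.
Direct interest in Orion Shipping BV: 16%.
Aggregating (R1): 5.3466% + 37.683% + 16% = 59.0296%.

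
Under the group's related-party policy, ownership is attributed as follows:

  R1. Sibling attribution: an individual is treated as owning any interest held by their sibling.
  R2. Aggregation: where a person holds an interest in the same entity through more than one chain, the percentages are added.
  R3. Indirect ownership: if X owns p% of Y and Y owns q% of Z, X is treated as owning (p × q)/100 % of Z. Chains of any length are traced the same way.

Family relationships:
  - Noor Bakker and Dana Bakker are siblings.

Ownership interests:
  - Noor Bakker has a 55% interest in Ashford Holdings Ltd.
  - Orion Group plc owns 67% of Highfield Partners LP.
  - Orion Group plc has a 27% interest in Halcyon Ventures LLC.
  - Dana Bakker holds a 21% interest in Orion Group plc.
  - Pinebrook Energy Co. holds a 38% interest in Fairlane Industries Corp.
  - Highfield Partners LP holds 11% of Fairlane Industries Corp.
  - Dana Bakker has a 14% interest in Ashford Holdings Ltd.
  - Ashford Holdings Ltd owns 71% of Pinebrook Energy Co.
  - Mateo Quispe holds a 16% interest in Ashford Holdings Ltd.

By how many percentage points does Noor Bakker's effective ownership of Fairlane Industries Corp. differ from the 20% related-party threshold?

0.1639

By sibling attribution (R1), Noor Bakker is treated as also owning Dana Bakker's interest in Ashford Holdings Ltd, giving 55% + 14% = 69%.
By sibling attribution (R1), Noor Bakker is treated as owning Dana Bakker's 21% interest in Orion Group plc.
Chain via Ashford Holdings Ltd → Pinebrook Energy Co. (R3): 69% × 71% × 38% = 18.6162% of Fairlane Industries Corp.
Chain via Orion Group plc → Highfield Partners LP (R3): 21% × 67% × 11% = 1.5477% of Fairlane Industries Corp.
Aggregating (R2): 18.6162% + 1.5477% = 20.1639%.
20.1639% exceeds the 20% threshold by 0.1639 percentage points.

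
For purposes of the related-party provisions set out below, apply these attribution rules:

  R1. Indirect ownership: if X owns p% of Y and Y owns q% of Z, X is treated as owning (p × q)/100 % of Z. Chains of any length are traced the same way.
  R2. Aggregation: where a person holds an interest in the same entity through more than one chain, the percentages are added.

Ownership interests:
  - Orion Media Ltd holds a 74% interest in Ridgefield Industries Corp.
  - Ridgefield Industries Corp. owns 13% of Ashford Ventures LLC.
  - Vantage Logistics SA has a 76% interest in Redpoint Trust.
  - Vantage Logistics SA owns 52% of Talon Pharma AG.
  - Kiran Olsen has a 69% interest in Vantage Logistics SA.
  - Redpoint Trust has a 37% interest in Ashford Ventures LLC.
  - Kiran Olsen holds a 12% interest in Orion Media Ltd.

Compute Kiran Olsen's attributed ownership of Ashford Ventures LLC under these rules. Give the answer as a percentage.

Chain via Vantage Logistics SA → Redpoint Trust (R1): 69% × 76% × 37% = 19.4028% of Ashford Ventures LLC.
Chain via Orion Media Ltd → Ridgefield Industries Corp. (R1): 12% × 74% × 13% = 1.1544% of Ashford Ventures LLC.
Aggregating (R2): 19.4028% + 1.1544% = 20.5572%.

20.5572%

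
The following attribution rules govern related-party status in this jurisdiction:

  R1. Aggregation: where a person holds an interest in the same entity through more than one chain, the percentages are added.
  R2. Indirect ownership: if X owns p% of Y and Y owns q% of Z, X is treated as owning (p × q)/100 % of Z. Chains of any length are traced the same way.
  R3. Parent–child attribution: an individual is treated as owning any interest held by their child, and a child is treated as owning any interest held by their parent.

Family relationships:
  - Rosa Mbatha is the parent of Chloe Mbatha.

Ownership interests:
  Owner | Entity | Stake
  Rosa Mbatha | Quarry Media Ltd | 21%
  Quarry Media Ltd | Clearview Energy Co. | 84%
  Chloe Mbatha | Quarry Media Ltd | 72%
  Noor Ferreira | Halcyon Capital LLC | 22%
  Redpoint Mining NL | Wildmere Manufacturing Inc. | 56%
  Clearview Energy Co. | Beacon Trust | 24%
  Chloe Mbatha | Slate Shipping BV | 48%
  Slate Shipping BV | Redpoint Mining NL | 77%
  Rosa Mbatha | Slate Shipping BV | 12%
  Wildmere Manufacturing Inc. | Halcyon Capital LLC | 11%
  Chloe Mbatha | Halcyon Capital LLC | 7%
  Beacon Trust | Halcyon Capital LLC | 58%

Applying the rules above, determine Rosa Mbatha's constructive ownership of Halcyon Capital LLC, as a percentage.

By parent–child attribution (R3), Rosa Mbatha is treated as also owning Chloe Mbatha's interest in Slate Shipping BV, giving 12% + 48% = 60%.
By parent–child attribution (R3), Rosa Mbatha is treated as also owning Chloe Mbatha's interest in Quarry Media Ltd, giving 21% + 72% = 93%.
By parent–child attribution (R3), Rosa Mbatha is treated as owning Chloe Mbatha's 7% interest in Halcyon Capital LLC.
Chain via Slate Shipping BV → Redpoint Mining NL → Wildmere Manufacturing Inc. (R2): 60% × 77% × 56% × 11% = 2.84592% of Halcyon Capital LLC.
Chain via Quarry Media Ltd → Clearview Energy Co. → Beacon Trust (R2): 93% × 84% × 24% × 58% = 10.874304% of Halcyon Capital LLC.
Direct interest in Halcyon Capital LLC: 7%.
Aggregating (R1): 2.84592% + 10.874304% + 7% = 20.720224%.

20.720224%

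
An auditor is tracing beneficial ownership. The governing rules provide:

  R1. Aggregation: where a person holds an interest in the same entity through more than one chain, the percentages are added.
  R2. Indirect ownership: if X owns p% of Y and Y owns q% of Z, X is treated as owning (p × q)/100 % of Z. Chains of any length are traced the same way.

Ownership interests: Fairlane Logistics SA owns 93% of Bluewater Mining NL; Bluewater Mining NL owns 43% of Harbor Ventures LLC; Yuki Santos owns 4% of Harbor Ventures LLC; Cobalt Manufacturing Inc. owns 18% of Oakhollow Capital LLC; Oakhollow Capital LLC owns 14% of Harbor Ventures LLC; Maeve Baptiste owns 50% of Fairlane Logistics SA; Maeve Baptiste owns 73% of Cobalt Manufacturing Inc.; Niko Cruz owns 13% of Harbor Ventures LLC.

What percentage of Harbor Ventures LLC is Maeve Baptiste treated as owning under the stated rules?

21.8346%

Chain via Cobalt Manufacturing Inc. → Oakhollow Capital LLC (R2): 73% × 18% × 14% = 1.8396% of Harbor Ventures LLC.
Chain via Fairlane Logistics SA → Bluewater Mining NL (R2): 50% × 93% × 43% = 19.995% of Harbor Ventures LLC.
Aggregating (R1): 1.8396% + 19.995% = 21.8346%.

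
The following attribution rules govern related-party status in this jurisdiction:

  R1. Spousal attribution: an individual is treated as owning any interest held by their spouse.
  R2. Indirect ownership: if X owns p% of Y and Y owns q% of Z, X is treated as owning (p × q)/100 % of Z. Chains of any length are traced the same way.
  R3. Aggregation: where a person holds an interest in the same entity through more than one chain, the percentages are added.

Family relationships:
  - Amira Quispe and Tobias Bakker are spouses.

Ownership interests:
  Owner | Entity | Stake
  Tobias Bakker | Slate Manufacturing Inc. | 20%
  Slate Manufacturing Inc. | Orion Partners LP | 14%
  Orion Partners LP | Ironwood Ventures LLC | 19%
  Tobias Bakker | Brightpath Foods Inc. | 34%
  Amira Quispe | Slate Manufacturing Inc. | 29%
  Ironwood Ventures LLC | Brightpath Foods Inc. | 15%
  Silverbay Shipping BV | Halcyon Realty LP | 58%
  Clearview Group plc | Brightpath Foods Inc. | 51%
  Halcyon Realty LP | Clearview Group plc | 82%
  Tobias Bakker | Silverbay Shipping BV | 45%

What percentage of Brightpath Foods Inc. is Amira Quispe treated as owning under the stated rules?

45.11053%

By spousal attribution (R1), Amira Quispe is treated as also owning Tobias Bakker's interest in Slate Manufacturing Inc, giving 29% + 20% = 49%.
By spousal attribution (R1), Amira Quispe is treated as owning Tobias Bakker's 45% interest in Silverbay Shipping BV.
By spousal attribution (R1), Amira Quispe is treated as owning Tobias Bakker's 34% interest in Brightpath Foods Inc.
Chain via Slate Manufacturing Inc. → Orion Partners LP → Ironwood Ventures LLC (R2): 49% × 14% × 19% × 15% = 0.19551% of Brightpath Foods Inc.
Chain via Silverbay Shipping BV → Halcyon Realty LP → Clearview Group plc (R2): 45% × 58% × 82% × 51% = 10.91502% of Brightpath Foods Inc.
Direct interest in Brightpath Foods Inc: 34%.
Aggregating (R3): 0.19551% + 10.91502% + 34% = 45.11053%.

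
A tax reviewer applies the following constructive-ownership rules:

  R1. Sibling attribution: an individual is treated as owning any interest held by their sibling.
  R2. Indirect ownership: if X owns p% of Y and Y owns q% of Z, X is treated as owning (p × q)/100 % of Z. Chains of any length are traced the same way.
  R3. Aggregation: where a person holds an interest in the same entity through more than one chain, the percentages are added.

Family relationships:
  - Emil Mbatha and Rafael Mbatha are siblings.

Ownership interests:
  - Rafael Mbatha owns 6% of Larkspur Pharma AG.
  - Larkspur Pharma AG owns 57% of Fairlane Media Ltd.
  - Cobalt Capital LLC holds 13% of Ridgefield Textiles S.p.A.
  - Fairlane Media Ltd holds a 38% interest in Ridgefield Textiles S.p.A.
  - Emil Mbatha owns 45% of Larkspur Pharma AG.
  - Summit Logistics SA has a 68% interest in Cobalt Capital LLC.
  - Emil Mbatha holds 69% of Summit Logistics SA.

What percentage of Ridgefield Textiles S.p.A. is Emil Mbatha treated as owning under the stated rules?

By sibling attribution (R1), Emil Mbatha is treated as also owning Rafael Mbatha's interest in Larkspur Pharma AG, giving 45% + 6% = 51%.
Chain via Larkspur Pharma AG → Fairlane Media Ltd (R2): 51% × 57% × 38% = 11.0466% of Ridgefield Textiles S.p.A.
Chain via Summit Logistics SA → Cobalt Capital LLC (R2): 69% × 68% × 13% = 6.0996% of Ridgefield Textiles S.p.A.
Aggregating (R3): 11.0466% + 6.0996% = 17.1462%.

17.1462%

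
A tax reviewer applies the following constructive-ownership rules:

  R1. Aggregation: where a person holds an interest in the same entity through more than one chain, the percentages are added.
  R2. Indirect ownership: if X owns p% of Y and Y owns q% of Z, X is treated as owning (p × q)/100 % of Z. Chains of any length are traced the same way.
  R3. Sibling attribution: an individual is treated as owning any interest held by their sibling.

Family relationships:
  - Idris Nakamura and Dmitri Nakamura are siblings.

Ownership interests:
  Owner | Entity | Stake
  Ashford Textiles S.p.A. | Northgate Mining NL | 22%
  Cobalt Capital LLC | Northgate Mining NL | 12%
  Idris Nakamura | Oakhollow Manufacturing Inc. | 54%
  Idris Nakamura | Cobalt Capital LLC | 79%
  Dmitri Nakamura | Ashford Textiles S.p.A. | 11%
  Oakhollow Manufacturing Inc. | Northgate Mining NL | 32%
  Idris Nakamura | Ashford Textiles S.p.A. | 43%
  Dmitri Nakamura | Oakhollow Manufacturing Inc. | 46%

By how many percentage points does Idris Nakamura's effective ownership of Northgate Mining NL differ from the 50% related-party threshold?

3.36

By sibling attribution (R3), Idris Nakamura is treated as also owning Dmitri Nakamura's interest in Oakhollow Manufacturing Inc, giving 54% + 46% = 100%.
By sibling attribution (R3), Idris Nakamura is treated as also owning Dmitri Nakamura's interest in Ashford Textiles S.p.A, giving 43% + 11% = 54%.
Chain via Oakhollow Manufacturing Inc. (R2): 100% × 32% = 32% of Northgate Mining NL.
Chain via Ashford Textiles S.p.A. (R2): 54% × 22% = 11.88% of Northgate Mining NL.
Chain via Cobalt Capital LLC (R2): 79% × 12% = 9.48% of Northgate Mining NL.
Aggregating (R1): 32% + 11.88% + 9.48% = 53.36%.
53.36% exceeds the 50% threshold by 3.36 percentage points.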